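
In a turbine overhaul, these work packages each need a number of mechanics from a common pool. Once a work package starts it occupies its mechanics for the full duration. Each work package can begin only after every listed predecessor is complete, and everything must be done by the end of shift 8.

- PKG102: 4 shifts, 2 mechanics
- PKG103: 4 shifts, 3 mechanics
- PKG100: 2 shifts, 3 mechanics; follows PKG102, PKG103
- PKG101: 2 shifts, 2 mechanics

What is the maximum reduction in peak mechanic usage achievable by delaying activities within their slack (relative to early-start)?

Early-start peak: s1:7  s2:7  s3:5  s4:5  s5:3  s6:3  s7:0  s8:0 ⇒ 7.
Leveled (PKG102@1, PKG103@1, PKG100@5, PKG101@5): s1:5  s2:5  s3:5  s4:5  s5:5  s6:5  s7:0  s8:0 ⇒ 5.
Reduction 7 − 5 = 2.

2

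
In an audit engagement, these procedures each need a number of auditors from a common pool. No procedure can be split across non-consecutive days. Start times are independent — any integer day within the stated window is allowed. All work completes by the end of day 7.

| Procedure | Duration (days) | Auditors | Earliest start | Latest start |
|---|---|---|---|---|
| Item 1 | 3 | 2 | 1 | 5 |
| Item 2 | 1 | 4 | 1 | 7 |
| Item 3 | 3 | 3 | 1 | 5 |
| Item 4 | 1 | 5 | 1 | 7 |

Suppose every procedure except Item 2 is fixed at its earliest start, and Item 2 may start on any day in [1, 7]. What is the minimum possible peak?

Item 2@1: d1:14  d2:5  d3:5  d4:0  d5:0  d6:0  d7:0 → peak 14
Item 2@2: d1:10  d2:9  d3:5  d4:0  d5:0  d6:0  d7:0 → peak 10
Item 2@3: d1:10  d2:5  d3:9  d4:0  d5:0  d6:0  d7:0 → peak 10
Item 2@4: d1:10  d2:5  d3:5  d4:4  d5:0  d6:0  d7:0 → peak 10
Item 2@5: d1:10  d2:5  d3:5  d4:0  d5:4  d6:0  d7:0 → peak 10
Item 2@6: d1:10  d2:5  d3:5  d4:0  d5:0  d6:4  d7:0 → peak 10
Item 2@7: d1:10  d2:5  d3:5  d4:0  d5:0  d6:0  d7:4 → peak 10
Best is Item 2@2, peak 10.

10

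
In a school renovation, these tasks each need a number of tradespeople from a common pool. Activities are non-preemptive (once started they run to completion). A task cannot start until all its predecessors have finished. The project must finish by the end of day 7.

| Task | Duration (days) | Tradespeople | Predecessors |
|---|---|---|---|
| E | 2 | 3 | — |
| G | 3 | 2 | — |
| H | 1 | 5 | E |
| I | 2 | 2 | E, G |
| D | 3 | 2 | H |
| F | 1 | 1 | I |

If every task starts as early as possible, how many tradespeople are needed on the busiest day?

7

Early-start schedule: E@1, G@1, H@3, I@4, D@4, F@6.
Load per day: day 1: 5, day 2: 5, day 3: 7, day 4: 4, day 5: 4, day 6: 3, day 7: 0.
Peak is 7.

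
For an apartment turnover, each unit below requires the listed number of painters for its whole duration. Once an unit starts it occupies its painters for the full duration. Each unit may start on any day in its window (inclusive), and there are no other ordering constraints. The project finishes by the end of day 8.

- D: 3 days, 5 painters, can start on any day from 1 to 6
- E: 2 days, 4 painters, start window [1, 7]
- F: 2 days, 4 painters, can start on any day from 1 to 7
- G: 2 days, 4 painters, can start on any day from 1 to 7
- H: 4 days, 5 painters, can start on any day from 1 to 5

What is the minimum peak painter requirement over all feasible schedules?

Early-start (D@1, E@1, F@1, G@1, H@1) gives peak 22: d1:22  d2:22  d3:10  d4:5  d5:0  d6:0  d7:0  d8:0.
Shift F→3, G→4, H→5.
Schedule D@1, E@1, F@3, G@4, H@5: d1:9  d2:9  d3:9  d4:8  d5:9  d6:5  d7:5  d8:5 — peak 9.

9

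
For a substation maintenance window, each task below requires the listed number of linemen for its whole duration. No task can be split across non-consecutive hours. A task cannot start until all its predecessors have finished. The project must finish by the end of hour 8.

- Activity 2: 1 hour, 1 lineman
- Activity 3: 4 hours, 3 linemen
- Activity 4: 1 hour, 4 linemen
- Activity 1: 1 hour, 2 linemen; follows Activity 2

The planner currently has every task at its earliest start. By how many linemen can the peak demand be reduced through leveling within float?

4

Early-start peak: h1:8  h2:5  h3:3  h4:3  h5:0  h6:0  h7:0  h8:0 ⇒ 8.
Leveled (Activity 2@1, Activity 3@1, Activity 4@5, Activity 1@6): h1:4  h2:3  h3:3  h4:3  h5:4  h6:2  h7:0  h8:0 ⇒ 4.
Reduction 8 − 4 = 4.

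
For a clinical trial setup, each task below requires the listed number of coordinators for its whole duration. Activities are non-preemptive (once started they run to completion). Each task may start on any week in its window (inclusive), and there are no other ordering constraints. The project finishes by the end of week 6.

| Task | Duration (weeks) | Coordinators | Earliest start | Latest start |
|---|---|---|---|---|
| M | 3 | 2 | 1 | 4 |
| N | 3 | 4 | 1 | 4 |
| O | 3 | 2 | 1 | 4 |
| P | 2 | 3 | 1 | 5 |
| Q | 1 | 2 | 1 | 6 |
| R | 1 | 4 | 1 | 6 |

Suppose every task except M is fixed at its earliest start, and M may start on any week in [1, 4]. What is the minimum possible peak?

15

M@1: w1:17  w2:11  w3:8  w4:0  w5:0  w6:0 → peak 17
M@2: w1:15  w2:11  w3:8  w4:2  w5:0  w6:0 → peak 15
M@3: w1:15  w2:9  w3:8  w4:2  w5:2  w6:0 → peak 15
M@4: w1:15  w2:9  w3:6  w4:2  w5:2  w6:2 → peak 15
Best is M@2, peak 15.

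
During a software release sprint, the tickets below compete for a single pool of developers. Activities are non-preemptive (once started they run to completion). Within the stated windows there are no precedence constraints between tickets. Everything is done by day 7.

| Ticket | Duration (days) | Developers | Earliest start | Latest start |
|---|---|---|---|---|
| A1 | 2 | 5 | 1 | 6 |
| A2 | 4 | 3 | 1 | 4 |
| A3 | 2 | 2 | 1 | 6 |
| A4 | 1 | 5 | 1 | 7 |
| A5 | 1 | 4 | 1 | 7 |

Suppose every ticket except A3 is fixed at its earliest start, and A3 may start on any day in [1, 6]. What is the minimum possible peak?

17

A3@1: d1:19  d2:10  d3:3  d4:3  d5:0  d6:0  d7:0 → peak 19
A3@2: d1:17  d2:10  d3:5  d4:3  d5:0  d6:0  d7:0 → peak 17
A3@3: d1:17  d2:8  d3:5  d4:5  d5:0  d6:0  d7:0 → peak 17
A3@4: d1:17  d2:8  d3:3  d4:5  d5:2  d6:0  d7:0 → peak 17
A3@5: d1:17  d2:8  d3:3  d4:3  d5:2  d6:2  d7:0 → peak 17
A3@6: d1:17  d2:8  d3:3  d4:3  d5:0  d6:2  d7:2 → peak 17
Best is A3@2, peak 17.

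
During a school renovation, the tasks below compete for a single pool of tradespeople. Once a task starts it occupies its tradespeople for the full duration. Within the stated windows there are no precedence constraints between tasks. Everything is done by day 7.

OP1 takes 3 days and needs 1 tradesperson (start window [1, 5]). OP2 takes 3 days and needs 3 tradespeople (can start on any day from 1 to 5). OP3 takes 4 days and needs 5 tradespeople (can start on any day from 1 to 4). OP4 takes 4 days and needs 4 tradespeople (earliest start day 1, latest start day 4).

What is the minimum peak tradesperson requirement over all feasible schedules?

Early-start (OP1@1, OP2@1, OP3@1, OP4@1) gives peak 13: d1:13  d2:13  d3:13  d4:9  d5:0  d6:0  d7:0.
Shift OP4→4.
Schedule OP1@1, OP2@1, OP3@1, OP4@4: d1:9  d2:9  d3:9  d4:9  d5:4  d6:4  d7:4 — peak 9.

9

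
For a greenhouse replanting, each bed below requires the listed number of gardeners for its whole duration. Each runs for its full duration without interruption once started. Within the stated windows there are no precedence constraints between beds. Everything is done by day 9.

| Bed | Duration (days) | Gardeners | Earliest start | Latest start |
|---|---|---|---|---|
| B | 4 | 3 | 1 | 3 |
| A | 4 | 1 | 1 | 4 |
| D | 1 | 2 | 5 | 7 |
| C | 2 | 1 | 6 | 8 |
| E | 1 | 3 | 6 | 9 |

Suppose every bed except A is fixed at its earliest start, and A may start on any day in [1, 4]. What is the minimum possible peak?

A@1: d1:4  d2:4  d3:4  d4:4  d5:2  d6:4  d7:1  d8:0  d9:0 → peak 4
A@2: d1:3  d2:4  d3:4  d4:4  d5:3  d6:4  d7:1  d8:0  d9:0 → peak 4
A@3: d1:3  d2:3  d3:4  d4:4  d5:3  d6:5  d7:1  d8:0  d9:0 → peak 5
A@4: d1:3  d2:3  d3:3  d4:4  d5:3  d6:5  d7:2  d8:0  d9:0 → peak 5
Best is A@1, peak 4.

4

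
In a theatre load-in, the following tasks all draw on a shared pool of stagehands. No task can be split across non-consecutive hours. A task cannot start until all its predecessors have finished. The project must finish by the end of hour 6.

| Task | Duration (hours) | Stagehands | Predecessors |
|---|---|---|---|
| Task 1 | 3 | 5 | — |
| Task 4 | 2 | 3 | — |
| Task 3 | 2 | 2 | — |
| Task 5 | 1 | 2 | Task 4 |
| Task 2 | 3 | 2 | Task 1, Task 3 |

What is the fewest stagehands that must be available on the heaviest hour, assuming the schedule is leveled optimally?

Early-start (Task 1@1, Task 4@1, Task 3@1, Task 5@3, Task 2@4) gives peak 10: h1:10  h2:10  h3:7  h4:2  h5:2  h6:2.
Shift Task 4→4, Task 5→6.
Schedule Task 1@1, Task 4@4, Task 3@1, Task 5@6, Task 2@4: h1:7  h2:7  h3:5  h4:5  h5:5  h6:4 — peak 7.
No arrangement of the 20 feasible schedules does better.

7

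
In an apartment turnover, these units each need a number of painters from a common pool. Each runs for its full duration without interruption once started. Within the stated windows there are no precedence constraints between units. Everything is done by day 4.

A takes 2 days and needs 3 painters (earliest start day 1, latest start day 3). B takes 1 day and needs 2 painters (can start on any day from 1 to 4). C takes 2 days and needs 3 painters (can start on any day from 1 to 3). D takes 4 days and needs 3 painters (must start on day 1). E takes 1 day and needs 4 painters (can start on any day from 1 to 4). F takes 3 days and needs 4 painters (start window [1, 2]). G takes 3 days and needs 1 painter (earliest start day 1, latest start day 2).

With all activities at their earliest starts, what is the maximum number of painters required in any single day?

Early-start schedule: A@1, B@1, C@1, D@1, E@1, F@1, G@1.
Load per day: day 1: 20, day 2: 14, day 3: 8, day 4: 3.
Peak is 20.

20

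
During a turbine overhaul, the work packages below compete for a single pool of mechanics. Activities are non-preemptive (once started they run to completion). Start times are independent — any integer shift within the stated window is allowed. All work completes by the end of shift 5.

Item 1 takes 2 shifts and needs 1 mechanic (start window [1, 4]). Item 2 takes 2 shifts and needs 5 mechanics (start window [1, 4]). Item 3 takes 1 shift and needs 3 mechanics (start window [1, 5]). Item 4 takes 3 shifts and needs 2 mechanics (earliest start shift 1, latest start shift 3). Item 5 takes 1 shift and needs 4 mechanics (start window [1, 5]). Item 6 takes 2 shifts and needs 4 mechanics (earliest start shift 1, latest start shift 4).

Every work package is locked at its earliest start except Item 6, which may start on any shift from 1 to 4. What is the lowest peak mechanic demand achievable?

15

Item 6@1: s1:19  s2:12  s3:2  s4:0  s5:0 → peak 19
Item 6@2: s1:15  s2:12  s3:6  s4:0  s5:0 → peak 15
Item 6@3: s1:15  s2:8  s3:6  s4:4  s5:0 → peak 15
Item 6@4: s1:15  s2:8  s3:2  s4:4  s5:4 → peak 15
Best is Item 6@2, peak 15.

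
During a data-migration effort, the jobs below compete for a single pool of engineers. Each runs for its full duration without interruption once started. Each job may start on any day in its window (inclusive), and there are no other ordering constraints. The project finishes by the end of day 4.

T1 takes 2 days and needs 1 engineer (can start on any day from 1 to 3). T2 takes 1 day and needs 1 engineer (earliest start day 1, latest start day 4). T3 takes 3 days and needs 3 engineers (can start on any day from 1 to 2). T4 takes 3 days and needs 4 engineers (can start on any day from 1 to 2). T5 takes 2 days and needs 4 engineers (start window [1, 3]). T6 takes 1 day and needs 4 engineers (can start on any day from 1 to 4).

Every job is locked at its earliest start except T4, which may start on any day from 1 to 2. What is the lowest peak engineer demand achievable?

13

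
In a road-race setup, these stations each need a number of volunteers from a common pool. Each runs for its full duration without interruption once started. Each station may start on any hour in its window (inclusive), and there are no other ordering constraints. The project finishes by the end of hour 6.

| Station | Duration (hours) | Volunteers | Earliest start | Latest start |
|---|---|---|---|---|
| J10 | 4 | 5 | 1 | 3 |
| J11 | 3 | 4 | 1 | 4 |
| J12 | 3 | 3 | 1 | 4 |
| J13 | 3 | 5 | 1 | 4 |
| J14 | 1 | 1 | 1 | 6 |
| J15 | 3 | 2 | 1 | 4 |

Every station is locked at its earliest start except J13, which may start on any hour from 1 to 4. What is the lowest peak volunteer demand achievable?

15

J13@1: h1:20  h2:19  h3:19  h4:5  h5:0  h6:0 → peak 20
J13@2: h1:15  h2:19  h3:19  h4:10  h5:0  h6:0 → peak 19
J13@3: h1:15  h2:14  h3:19  h4:10  h5:5  h6:0 → peak 19
J13@4: h1:15  h2:14  h3:14  h4:10  h5:5  h6:5 → peak 15
Best is J13@4, peak 15.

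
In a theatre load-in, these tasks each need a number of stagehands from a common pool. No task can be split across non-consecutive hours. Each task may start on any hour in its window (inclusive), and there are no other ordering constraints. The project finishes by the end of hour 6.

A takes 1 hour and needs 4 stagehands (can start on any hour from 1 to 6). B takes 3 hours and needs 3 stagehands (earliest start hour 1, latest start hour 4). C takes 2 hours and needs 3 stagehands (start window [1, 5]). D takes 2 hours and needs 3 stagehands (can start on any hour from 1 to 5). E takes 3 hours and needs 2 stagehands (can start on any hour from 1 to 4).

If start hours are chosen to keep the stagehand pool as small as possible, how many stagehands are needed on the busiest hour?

Early-start (A@1, B@1, C@1, D@1, E@1) gives peak 15: h1:15  h2:11  h3:5  h4:0  h5:0  h6:0.
Shift B→2, C→2, D→5, E→4.
Schedule A@1, B@2, C@2, D@5, E@4: h1:4  h2:6  h3:6  h4:5  h5:5  h6:5 — peak 6.
Total stagehand-hours = 31 over 6 hours ⇒ peak ≥ ⌈31/6⌉ = 6, so 6 is optimal.

6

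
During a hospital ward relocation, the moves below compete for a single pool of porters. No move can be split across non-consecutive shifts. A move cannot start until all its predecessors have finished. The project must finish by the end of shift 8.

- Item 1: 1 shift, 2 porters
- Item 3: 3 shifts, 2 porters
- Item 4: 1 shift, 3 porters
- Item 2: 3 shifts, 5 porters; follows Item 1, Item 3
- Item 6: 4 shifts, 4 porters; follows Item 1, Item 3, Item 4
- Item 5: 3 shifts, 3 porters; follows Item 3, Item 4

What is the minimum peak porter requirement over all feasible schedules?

Schedule Item 1@1, Item 3@1, Item 4@1, Item 2@4, Item 6@4, Item 5@4: s1:7  s2:2  s3:2  s4:12  s5:12  s6:12  s7:4  s8:0 — peak 12.

12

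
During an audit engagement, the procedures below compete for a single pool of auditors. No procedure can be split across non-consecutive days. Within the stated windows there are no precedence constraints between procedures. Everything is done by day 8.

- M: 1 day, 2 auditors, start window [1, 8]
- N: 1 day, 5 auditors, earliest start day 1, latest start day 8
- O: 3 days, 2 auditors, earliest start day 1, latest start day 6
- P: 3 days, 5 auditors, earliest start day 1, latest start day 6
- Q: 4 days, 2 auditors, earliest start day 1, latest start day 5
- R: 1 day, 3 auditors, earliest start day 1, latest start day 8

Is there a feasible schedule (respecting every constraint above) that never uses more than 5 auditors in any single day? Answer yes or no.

no

The minimum achievable peak is 6; 5 < 6, so no feasible schedule stays within the cap.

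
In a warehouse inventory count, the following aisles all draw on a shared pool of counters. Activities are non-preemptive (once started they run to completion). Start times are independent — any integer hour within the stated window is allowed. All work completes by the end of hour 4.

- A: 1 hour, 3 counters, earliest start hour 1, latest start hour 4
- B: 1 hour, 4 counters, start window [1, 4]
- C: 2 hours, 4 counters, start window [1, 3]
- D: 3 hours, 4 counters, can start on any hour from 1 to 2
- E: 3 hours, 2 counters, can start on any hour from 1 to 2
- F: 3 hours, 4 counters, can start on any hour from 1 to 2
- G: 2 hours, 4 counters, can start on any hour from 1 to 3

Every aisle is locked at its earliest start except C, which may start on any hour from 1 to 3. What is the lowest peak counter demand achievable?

21

C@1: h1:25  h2:18  h3:10  h4:0 → peak 25
C@2: h1:21  h2:18  h3:14  h4:0 → peak 21
C@3: h1:21  h2:14  h3:14  h4:4 → peak 21
Best is C@2, peak 21.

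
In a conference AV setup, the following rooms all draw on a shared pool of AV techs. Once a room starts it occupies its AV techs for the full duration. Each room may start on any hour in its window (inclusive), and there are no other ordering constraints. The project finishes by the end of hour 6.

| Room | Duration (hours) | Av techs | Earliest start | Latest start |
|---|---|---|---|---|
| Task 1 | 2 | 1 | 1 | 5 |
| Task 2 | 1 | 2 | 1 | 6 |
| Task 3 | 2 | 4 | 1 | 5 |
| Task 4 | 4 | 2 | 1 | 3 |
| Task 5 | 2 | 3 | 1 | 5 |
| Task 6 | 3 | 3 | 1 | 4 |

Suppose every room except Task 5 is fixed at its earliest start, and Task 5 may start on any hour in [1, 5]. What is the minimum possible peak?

12

Task 5@1: h1:15  h2:13  h3:5  h4:2  h5:0  h6:0 → peak 15
Task 5@2: h1:12  h2:13  h3:8  h4:2  h5:0  h6:0 → peak 13
Task 5@3: h1:12  h2:10  h3:8  h4:5  h5:0  h6:0 → peak 12
Task 5@4: h1:12  h2:10  h3:5  h4:5  h5:3  h6:0 → peak 12
Task 5@5: h1:12  h2:10  h3:5  h4:2  h5:3  h6:3 → peak 12
Best is Task 5@3, peak 12.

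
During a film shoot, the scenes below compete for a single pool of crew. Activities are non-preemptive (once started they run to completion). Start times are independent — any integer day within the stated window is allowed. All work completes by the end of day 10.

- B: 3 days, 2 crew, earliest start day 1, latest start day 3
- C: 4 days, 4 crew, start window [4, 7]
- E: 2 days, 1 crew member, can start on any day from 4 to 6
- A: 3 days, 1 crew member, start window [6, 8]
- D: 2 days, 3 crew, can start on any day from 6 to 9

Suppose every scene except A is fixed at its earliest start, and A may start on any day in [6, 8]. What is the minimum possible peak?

7

A@6: d1:2  d2:2  d3:2  d4:5  d5:5  d6:8  d7:8  d8:1  d9:0  d10:0 → peak 8
A@7: d1:2  d2:2  d3:2  d4:5  d5:5  d6:7  d7:8  d8:1  d9:1  d10:0 → peak 8
A@8: d1:2  d2:2  d3:2  d4:5  d5:5  d6:7  d7:7  d8:1  d9:1  d10:1 → peak 7
Best is A@8, peak 7.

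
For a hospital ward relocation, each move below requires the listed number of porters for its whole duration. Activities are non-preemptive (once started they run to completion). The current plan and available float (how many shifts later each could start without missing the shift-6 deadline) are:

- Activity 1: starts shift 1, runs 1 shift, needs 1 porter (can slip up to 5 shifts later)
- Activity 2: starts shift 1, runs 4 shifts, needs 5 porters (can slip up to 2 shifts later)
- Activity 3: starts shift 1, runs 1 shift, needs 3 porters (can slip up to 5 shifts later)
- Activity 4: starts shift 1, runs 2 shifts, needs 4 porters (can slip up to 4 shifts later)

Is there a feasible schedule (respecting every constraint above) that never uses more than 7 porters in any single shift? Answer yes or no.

Schedule Activity 1@1, Activity 2@1, Activity 3@5, Activity 4@5: s1:6  s2:5  s3:5  s4:5  s5:7  s6:4 — peak 7 ≤ 7.

yes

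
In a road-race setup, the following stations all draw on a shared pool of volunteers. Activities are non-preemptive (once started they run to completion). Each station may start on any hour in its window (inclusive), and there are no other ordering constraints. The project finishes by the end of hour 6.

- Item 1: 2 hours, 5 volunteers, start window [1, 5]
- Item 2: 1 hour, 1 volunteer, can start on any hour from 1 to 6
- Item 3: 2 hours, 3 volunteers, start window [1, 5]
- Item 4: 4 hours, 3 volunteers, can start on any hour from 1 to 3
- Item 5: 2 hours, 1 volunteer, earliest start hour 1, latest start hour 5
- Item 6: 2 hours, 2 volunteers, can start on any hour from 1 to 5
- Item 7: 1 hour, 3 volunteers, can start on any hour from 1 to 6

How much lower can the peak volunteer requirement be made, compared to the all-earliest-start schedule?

Early-start peak: h1:18  h2:14  h3:3  h4:3  h5:0  h6:0 ⇒ 18.
Leveled (Item 1@1, Item 2@1, Item 3@4, Item 4@3, Item 5@3, Item 6@2, Item 7@6): h1:6  h2:7  h3:6  h4:7  h5:6  h6:6 ⇒ 7.
Reduction 18 − 7 = 11.

11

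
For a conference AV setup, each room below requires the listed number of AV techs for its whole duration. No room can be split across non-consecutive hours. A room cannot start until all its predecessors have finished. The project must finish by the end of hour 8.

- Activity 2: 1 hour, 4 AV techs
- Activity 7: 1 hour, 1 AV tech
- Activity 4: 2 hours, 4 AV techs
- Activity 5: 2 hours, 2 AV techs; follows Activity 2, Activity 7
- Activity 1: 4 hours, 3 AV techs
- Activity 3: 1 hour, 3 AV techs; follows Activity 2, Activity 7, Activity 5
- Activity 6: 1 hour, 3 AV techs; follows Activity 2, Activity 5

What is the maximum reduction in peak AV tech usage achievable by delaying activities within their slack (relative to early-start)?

Early-start peak: h1:12  h2:9  h3:5  h4:9  h5:0  h6:0  h7:0  h8:0 ⇒ 12.
Leveled (Activity 2@1, Activity 7@1, Activity 4@2, Activity 5@2, Activity 1@4, Activity 3@4, Activity 6@5): h1:5  h2:6  h3:6  h4:6  h5:6  h6:3  h7:3  h8:0 ⇒ 6.
Reduction 12 − 6 = 6.

6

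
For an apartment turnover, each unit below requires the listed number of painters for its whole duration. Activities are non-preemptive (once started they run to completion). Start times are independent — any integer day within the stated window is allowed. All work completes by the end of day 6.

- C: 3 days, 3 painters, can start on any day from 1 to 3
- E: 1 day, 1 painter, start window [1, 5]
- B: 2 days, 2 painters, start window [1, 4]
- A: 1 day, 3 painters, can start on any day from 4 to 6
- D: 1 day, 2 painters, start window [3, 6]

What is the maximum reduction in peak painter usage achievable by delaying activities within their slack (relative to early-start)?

2

Early-start peak: d1:6  d2:5  d3:5  d4:3  d5:0  d6:0 ⇒ 6.
Leveled (C@1, E@1, B@4, A@6, D@4): d1:4  d2:3  d3:3  d4:4  d5:2  d6:3 ⇒ 4.
Reduction 6 − 4 = 2.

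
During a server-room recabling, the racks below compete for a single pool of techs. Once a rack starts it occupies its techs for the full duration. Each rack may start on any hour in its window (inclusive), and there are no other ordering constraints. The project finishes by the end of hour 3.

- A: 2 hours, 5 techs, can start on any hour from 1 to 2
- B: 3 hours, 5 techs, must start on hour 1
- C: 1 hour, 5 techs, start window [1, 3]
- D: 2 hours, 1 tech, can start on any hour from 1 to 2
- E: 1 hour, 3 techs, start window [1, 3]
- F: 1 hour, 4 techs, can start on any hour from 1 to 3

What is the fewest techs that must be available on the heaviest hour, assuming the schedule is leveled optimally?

14

Early-start (A@1, B@1, C@1, D@1, E@1, F@1) gives peak 23: h1:23  h2:11  h3:5.
Shift C→3, F→3.
Schedule A@1, B@1, C@3, D@1, E@1, F@3: h1:14  h2:11  h3:14 — peak 14.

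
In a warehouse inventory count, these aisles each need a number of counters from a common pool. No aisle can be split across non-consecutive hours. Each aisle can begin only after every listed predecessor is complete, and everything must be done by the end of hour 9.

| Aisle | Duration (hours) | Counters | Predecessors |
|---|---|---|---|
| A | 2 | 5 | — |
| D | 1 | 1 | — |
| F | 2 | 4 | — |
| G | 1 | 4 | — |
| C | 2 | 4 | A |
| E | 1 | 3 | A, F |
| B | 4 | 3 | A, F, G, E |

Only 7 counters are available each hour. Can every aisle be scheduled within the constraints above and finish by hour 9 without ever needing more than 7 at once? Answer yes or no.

yes

Schedule A@1, D@1, F@3, G@5, C@6, E@5, B@6: h1:6  h2:5  h3:4  h4:4  h5:7  h6:7  h7:7  h8:3  h9:3 — peak 7 ≤ 7.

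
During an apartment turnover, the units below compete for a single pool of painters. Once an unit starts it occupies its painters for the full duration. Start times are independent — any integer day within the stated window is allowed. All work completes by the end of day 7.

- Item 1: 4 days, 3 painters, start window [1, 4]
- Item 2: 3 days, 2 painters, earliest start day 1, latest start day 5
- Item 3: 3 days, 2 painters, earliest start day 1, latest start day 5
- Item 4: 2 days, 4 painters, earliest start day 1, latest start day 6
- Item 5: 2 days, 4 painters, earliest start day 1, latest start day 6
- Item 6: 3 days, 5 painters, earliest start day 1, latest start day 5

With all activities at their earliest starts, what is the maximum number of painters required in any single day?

Early-start schedule: Item 1@1, Item 2@1, Item 3@1, Item 4@1, Item 5@1, Item 6@1.
Load per day: day 1: 20, day 2: 20, day 3: 12, day 4: 3, day 5: 0, day 6: 0, day 7: 0.
Peak is 20.

20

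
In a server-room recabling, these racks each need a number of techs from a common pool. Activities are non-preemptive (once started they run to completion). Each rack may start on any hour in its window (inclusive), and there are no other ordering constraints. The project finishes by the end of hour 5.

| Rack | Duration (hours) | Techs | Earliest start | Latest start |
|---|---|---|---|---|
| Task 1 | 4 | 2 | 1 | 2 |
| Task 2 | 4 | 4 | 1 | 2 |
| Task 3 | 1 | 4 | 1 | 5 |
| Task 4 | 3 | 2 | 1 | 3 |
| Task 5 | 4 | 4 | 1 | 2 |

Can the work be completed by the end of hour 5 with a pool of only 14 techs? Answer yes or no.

yes

Schedule Task 1@1, Task 2@1, Task 3@1, Task 4@1, Task 5@2: h1:12  h2:12  h3:12  h4:10  h5:4 — peak 12 ≤ 14.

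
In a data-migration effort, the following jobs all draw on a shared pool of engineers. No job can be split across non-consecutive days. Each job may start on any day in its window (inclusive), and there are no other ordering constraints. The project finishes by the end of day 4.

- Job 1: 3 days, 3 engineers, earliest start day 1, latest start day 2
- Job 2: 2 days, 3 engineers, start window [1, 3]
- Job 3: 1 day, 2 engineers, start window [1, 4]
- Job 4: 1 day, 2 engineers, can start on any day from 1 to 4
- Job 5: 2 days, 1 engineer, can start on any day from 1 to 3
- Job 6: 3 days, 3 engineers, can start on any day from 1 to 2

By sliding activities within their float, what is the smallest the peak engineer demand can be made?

Early-start (Job 1@1, Job 2@1, Job 3@1, Job 4@1, Job 5@1, Job 6@1) gives peak 14: d1:14  d2:10  d3:6  d4:0.
Shift Job 4→3, Job 5→3, Job 6→2.
Schedule Job 1@1, Job 2@1, Job 3@1, Job 4@3, Job 5@3, Job 6@2: d1:8  d2:9  d3:9  d4:4 — peak 9.

9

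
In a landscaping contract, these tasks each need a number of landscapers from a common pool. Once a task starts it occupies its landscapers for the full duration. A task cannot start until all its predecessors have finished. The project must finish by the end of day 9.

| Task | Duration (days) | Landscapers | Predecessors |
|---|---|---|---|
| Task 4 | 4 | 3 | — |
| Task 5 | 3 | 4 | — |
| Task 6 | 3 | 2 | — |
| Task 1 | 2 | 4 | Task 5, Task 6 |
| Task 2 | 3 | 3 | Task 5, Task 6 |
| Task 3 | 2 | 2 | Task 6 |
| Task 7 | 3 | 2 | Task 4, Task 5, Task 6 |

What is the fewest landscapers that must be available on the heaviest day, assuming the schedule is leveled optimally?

Early-start (Task 4@1, Task 5@1, Task 6@1, Task 1@4, Task 2@4, Task 3@4, Task 7@5) gives peak 12: d1:9  d2:9  d3:9  d4:12  d5:11  d6:5  d7:2  d8:0  d9:0.
Shift Task 2→5, Task 7→6.
Schedule Task 4@1, Task 5@1, Task 6@1, Task 1@4, Task 2@5, Task 3@4, Task 7@6: d1:9  d2:9  d3:9  d4:9  d5:9  d6:5  d7:5  d8:2  d9:0 — peak 9.

9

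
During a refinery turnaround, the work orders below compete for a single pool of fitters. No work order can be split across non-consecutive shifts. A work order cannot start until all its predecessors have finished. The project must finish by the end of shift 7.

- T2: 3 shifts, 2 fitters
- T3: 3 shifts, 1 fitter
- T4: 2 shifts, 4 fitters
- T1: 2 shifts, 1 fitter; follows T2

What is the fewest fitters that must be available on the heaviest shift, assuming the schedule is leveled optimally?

Early-start (T2@1, T3@1, T4@1, T1@4) gives peak 7: s1:7  s2:7  s3:3  s4:1  s5:1  s6:0  s7:0.
Shift T4→4, T1→6.
Schedule T2@1, T3@1, T4@4, T1@6: s1:3  s2:3  s3:3  s4:4  s5:4  s6:1  s7:1 — peak 4.

4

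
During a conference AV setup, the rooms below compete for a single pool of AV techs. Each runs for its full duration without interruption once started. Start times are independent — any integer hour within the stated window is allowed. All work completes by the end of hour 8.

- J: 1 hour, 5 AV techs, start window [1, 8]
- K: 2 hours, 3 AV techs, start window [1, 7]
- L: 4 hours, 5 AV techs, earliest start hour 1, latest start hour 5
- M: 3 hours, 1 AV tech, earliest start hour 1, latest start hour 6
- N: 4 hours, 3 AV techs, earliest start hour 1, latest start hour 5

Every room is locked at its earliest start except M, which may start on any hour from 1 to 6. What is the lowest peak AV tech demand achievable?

16

M@1: h1:17  h2:12  h3:9  h4:8  h5:0  h6:0  h7:0  h8:0 → peak 17
M@2: h1:16  h2:12  h3:9  h4:9  h5:0  h6:0  h7:0  h8:0 → peak 16
M@3: h1:16  h2:11  h3:9  h4:9  h5:1  h6:0  h7:0  h8:0 → peak 16
M@4: h1:16  h2:11  h3:8  h4:9  h5:1  h6:1  h7:0  h8:0 → peak 16
M@5: h1:16  h2:11  h3:8  h4:8  h5:1  h6:1  h7:1  h8:0 → peak 16
M@6: h1:16  h2:11  h3:8  h4:8  h5:0  h6:1  h7:1  h8:1 → peak 16
Best is M@2, peak 16.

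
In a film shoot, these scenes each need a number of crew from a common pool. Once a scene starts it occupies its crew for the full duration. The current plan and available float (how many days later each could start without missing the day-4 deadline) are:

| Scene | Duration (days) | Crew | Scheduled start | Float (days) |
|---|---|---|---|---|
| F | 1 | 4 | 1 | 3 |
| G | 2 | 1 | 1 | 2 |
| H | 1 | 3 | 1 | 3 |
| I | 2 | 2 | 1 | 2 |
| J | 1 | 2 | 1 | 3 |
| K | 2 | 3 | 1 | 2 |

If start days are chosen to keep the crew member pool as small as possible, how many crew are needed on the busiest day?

Early-start (F@1, G@1, H@1, I@1, J@1, K@1) gives peak 15: d1:15  d2:6  d3:0  d4:0.
Shift H→2, I→2, J→4, K→3.
Schedule F@1, G@1, H@2, I@2, J@4, K@3: d1:5  d2:6  d3:5  d4:5 — peak 6.
Total crew member-days = 21 over 4 days ⇒ peak ≥ ⌈21/4⌉ = 6, so 6 is optimal.

6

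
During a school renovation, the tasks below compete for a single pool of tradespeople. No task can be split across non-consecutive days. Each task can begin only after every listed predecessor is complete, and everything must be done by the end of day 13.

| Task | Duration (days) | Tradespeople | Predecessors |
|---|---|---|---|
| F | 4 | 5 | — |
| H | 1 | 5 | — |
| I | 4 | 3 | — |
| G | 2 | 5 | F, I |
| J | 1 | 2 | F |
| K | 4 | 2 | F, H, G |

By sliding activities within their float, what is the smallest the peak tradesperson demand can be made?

Early-start (F@1, H@1, I@1, G@5, J@5, K@7) gives peak 13: d1:13  d2:8  d3:8  d4:8  d5:7  d6:5  d7:2  d8:2  d9:2  d10:2  d11:0  d12:0  d13:0.
Shift H→5, G→6, K→8.
Schedule F@1, H@5, I@1, G@6, J@5, K@8: d1:8  d2:8  d3:8  d4:8  d5:7  d6:5  d7:5  d8:2  d9:2  d10:2  d11:2  d12:0  d13:0 — peak 8.

8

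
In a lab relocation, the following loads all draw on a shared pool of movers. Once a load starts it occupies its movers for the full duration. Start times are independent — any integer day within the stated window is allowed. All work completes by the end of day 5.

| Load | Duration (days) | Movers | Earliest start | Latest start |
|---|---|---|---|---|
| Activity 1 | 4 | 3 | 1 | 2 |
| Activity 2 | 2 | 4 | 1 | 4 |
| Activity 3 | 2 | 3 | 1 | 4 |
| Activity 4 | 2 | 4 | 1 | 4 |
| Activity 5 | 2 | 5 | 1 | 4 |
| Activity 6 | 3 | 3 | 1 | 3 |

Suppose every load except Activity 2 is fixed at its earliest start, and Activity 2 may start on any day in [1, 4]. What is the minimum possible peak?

Activity 2@1: d1:22  d2:22  d3:6  d4:3  d5:0 → peak 22
Activity 2@2: d1:18  d2:22  d3:10  d4:3  d5:0 → peak 22
Activity 2@3: d1:18  d2:18  d3:10  d4:7  d5:0 → peak 18
Activity 2@4: d1:18  d2:18  d3:6  d4:7  d5:4 → peak 18
Best is Activity 2@3, peak 18.

18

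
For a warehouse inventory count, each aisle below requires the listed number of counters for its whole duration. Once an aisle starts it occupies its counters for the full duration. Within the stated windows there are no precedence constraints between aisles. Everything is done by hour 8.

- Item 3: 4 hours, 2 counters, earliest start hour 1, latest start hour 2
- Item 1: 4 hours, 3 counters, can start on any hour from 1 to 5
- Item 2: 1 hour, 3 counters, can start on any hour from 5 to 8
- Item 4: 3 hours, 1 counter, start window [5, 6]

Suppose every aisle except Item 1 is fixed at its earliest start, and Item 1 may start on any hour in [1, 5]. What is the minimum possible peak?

5

Item 1@1: h1:5  h2:5  h3:5  h4:5  h5:4  h6:1  h7:1  h8:0 → peak 5
Item 1@2: h1:2  h2:5  h3:5  h4:5  h5:7  h6:1  h7:1  h8:0 → peak 7
Item 1@3: h1:2  h2:2  h3:5  h4:5  h5:7  h6:4  h7:1  h8:0 → peak 7
Item 1@4: h1:2  h2:2  h3:2  h4:5  h5:7  h6:4  h7:4  h8:0 → peak 7
Item 1@5: h1:2  h2:2  h3:2  h4:2  h5:7  h6:4  h7:4  h8:3 → peak 7
Best is Item 1@1, peak 5.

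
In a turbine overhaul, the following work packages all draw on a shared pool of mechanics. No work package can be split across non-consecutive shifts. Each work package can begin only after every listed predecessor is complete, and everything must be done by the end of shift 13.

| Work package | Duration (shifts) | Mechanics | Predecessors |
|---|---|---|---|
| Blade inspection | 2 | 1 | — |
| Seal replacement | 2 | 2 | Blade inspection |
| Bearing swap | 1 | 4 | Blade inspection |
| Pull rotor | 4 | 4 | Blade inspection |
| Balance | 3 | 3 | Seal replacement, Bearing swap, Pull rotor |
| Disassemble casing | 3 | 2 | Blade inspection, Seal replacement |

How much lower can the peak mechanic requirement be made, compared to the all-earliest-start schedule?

Early-start peak: s1:1  s2:1  s3:10  s4:6  s5:6  s6:6  s7:5  s8:3  s9:3  s10:0  s11:0  s12:0  s13:0 ⇒ 10.
Leveled (Blade inspection@1, Seal replacement@3, Bearing swap@5, Pull rotor@6, Balance@10, Disassemble casing@10): s1:1  s2:1  s3:2  s4:2  s5:4  s6:4  s7:4  s8:4  s9:4  s10:5  s11:5  s12:5  s13:0 ⇒ 5.
Reduction 10 − 5 = 5.

5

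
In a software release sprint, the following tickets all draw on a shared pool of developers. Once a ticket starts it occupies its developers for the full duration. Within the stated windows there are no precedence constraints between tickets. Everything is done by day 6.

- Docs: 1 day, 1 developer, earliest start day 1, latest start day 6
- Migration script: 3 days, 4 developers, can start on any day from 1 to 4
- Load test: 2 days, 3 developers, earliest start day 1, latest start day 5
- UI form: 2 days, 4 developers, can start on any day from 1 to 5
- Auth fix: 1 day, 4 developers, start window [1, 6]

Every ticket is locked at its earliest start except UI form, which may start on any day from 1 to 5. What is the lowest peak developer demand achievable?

UI form@1: d1:16  d2:11  d3:4  d4:0  d5:0  d6:0 → peak 16
UI form@2: d1:12  d2:11  d3:8  d4:0  d5:0  d6:0 → peak 12
UI form@3: d1:12  d2:7  d3:8  d4:4  d5:0  d6:0 → peak 12
UI form@4: d1:12  d2:7  d3:4  d4:4  d5:4  d6:0 → peak 12
UI form@5: d1:12  d2:7  d3:4  d4:0  d5:4  d6:4 → peak 12
Best is UI form@2, peak 12.

12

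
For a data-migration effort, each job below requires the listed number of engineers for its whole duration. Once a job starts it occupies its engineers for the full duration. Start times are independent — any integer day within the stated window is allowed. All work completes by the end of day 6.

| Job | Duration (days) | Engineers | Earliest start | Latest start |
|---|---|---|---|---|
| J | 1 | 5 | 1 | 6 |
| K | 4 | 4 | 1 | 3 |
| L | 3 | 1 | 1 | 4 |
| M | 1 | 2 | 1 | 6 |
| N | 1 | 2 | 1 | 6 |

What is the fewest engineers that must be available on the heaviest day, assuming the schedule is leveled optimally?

Early-start (J@1, K@1, L@1, M@1, N@1) gives peak 14: d1:14  d2:5  d3:5  d4:4  d5:0  d6:0.
Shift K→2, L→2, M→6, N→6.
Schedule J@1, K@2, L@2, M@6, N@6: d1:5  d2:5  d3:5  d4:5  d5:4  d6:4 — peak 5.
Total engineer-days = 28 over 6 days ⇒ peak ≥ ⌈28/6⌉ = 5, so 5 is optimal.

5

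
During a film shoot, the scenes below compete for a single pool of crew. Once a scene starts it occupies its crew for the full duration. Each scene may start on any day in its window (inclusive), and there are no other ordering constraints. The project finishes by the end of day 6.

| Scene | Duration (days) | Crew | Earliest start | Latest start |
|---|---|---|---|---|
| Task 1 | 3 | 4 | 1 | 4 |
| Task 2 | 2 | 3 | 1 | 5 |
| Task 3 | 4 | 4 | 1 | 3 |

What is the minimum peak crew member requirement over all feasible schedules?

Early-start (Task 1@1, Task 2@1, Task 3@1) gives peak 11: d1:11  d2:11  d3:8  d4:4  d5:0  d6:0.
Shift Task 3→3.
Schedule Task 1@1, Task 2@1, Task 3@3: d1:7  d2:7  d3:8  d4:4  d5:4  d6:4 — peak 8.

8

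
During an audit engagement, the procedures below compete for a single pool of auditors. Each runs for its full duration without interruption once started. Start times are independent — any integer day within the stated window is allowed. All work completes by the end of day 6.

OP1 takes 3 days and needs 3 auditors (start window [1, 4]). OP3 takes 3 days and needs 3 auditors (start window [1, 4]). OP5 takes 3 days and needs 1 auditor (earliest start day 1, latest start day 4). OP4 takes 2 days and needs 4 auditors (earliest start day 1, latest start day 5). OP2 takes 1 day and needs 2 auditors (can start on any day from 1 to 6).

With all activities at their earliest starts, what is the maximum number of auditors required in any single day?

Early-start schedule: OP1@1, OP3@1, OP5@1, OP4@1, OP2@1.
Load per day: day 1: 13, day 2: 11, day 3: 7, day 4: 0, day 5: 0, day 6: 0.
Peak is 13.

13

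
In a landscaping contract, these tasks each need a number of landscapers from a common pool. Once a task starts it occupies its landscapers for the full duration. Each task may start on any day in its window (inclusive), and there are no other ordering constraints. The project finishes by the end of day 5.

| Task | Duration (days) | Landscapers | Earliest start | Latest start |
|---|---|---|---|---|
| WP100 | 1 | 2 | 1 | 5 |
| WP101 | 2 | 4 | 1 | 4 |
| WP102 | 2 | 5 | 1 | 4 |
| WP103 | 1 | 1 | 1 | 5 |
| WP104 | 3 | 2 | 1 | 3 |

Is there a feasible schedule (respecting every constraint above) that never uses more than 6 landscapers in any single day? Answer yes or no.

yes

Schedule WP100@1, WP101@2, WP102@4, WP103@1, WP104@1: d1:5  d2:6  d3:6  d4:5  d5:5 — peak 6 ≤ 6.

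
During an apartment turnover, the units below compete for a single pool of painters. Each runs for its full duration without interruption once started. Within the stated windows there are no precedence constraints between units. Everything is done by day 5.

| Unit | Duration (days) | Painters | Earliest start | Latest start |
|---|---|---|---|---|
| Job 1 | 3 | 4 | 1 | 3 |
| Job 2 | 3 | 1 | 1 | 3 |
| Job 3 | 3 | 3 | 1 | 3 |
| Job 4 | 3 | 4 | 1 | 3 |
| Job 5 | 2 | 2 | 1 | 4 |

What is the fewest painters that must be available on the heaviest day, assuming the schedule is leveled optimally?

Early-start (Job 1@1, Job 2@1, Job 3@1, Job 4@1, Job 5@1) gives peak 14: d1:14  d2:14  d3:12  d4:0  d5:0.
Shift Job 5→4.
Schedule Job 1@1, Job 2@1, Job 3@1, Job 4@1, Job 5@4: d1:12  d2:12  d3:12  d4:2  d5:2 — peak 12.

12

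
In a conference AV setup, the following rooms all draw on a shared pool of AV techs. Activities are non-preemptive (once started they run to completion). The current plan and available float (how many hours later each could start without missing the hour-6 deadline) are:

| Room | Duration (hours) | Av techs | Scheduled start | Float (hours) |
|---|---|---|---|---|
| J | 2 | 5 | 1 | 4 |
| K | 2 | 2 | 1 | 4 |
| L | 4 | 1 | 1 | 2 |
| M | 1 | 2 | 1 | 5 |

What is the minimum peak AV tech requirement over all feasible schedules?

Early-start (J@1, K@1, L@1, M@1) gives peak 10: h1:10  h2:8  h3:1  h4:1  h5:0  h6:0.
Shift K→3, L→3, M→3.
Schedule J@1, K@3, L@3, M@3: h1:5  h2:5  h3:5  h4:3  h5:1  h6:1 — peak 5.

5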